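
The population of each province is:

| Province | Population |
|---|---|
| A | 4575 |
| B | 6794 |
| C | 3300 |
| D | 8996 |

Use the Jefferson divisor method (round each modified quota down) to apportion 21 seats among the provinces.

Standard divisor 23665/21 ≈ 1126.905; standard quotas: A 4.060, B 6.029, C 2.928, D 7.983.
Rounding down gives 4, 6, 2, 7 = 19 seats, so the divisor must be adjusted.
With modified divisor 1050: modified quotas A 4.357, B 6.470, C 3.143, D 8.568.
Rounding down: A 4, B 6, C 3, D 8 (total 21).

A=4; B=6; C=3; D=8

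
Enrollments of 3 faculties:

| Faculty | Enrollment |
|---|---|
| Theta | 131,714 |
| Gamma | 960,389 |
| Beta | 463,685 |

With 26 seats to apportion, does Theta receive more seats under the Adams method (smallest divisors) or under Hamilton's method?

Adams

Adams: Theta 3, Gamma 15, Beta 8.
Hamilton: Theta 2, Gamma 16, Beta 8.
Theta gets 3 under Adams and 2 under Hamilton.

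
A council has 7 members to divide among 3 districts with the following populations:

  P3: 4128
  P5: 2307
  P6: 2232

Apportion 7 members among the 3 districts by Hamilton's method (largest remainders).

Standard divisor: 8667 ÷ 7 ≈ 1238.143.
Standard quotas: P3 3.334, P5 1.863, P6 1.803.
Lower quotas: P3 3, P5 1, P6 1 (sum 5, leaving 2 seats).
Remainders in descending order: P5 0.863, P6 0.803, P3 0.334.
Largest remainders: P5, P6 receive the extra seats.

P3 3, P5 2, P6 2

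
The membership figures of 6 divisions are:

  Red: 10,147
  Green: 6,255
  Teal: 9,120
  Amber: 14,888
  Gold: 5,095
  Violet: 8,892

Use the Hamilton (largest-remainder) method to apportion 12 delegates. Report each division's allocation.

Standard divisor: 54397 ÷ 12 ≈ 4533.083.
Standard quotas: Red 2.2384, Green 1.3799, Teal 2.0119, Amber 3.2843, Gold 1.1240, Violet 1.9616.
Lower quotas: Red 2, Green 1, Teal 2, Amber 3, Gold 1, Violet 1 (sum 10, leaving 2 seats).
Remainders in descending order: Violet 0.9616, Green 0.3799, Amber 0.2843, Red 0.2384, Gold 0.1240, Teal 0.0119.
The surplus seats go to Violet, Green.

Red=2, Green=2, Teal=2, Amber=3, Gold=1, Violet=2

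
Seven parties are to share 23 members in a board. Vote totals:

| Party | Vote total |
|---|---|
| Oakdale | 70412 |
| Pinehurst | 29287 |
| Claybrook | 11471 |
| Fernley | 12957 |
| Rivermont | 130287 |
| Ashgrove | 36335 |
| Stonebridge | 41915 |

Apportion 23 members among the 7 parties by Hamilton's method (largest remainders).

Oakdale=5, Pinehurst=2, Claybrook=1, Fernley=1, Rivermont=9, Ashgrove=2, Stonebridge=3

Total 332664; standard divisor 332664/23 ≈ 14463.652.
Standard quotas: Oakdale 4.8682, Pinehurst 2.0249, Claybrook 0.7931, Fernley 0.8958, Rivermont 9.0079, Ashgrove 2.5122, Stonebridge 2.8980.
Lower quotas: Oakdale 4, Pinehurst 2, Claybrook 0, Fernley 0, Rivermont 9, Ashgrove 2, Stonebridge 2 (sum 19, leaving 4 seats).
Remainders in descending order: Stonebridge 0.8980, Fernley 0.8958, Oakdale 0.8682, Claybrook 0.7931, Ashgrove 0.5122, Pinehurst 0.0249, Rivermont 0.0079.
Largest remainders: Stonebridge, Fernley, Oakdale, Claybrook receive the extra seats.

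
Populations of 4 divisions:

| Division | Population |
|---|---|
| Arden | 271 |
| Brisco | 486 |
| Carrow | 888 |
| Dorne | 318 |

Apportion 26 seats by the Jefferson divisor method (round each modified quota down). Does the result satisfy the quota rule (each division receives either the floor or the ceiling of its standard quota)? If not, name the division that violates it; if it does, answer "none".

Standard quotas: Arden 3.589, Brisco 6.437, Carrow 11.762, Dorne 4.212.
Jefferson allocation: Arden 3, Brisco 7, Carrow 12, Dorne 4.
Every allocation lies between the lower and upper quota.

none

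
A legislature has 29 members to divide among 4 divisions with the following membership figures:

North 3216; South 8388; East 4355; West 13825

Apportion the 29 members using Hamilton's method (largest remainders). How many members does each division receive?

Standard divisor: 29784 ÷ 29 ≈ 1027.034.
Standard quotas: North 3.1313, South 8.1672, East 4.2404, West 13.4611.
Lower quotas: North 3, South 8, East 4, West 13 (sum 28, leaving 1 seat).
Remainders in descending order: West 0.4611, East 0.2404, South 0.1672, North 0.1313.
Largest remainder: West receives the extra seat.

North 3, South 8, East 4, West 14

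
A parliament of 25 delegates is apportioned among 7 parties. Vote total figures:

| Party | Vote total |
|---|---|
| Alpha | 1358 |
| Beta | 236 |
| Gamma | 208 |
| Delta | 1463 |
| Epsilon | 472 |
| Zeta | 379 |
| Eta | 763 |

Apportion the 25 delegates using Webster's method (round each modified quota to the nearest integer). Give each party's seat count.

Alpha=7; Beta=1; Gamma=1; Delta=8; Epsilon=2; Zeta=2; Eta=4

Standard divisor 4879/25 ≈ 195.16; standard quotas: Alpha 6.958, Beta 1.209, Gamma 1.066, Delta 7.496, Epsilon 2.419, Zeta 1.942, Eta 3.910.
Rounding to the nearest integer gives 7, 1, 1, 7, 2, 2, 4 = 24 seats, so the divisor must be adjusted.
With modified divisor 192: modified quotas Alpha 7.073, Beta 1.229, Gamma 1.083, Delta 7.620, Epsilon 2.458, Zeta 1.974, Eta 3.974.
Rounding to the nearest integer: Alpha 7, Beta 1, Gamma 1, Delta 8, Epsilon 2, Zeta 2, Eta 4 (total 25).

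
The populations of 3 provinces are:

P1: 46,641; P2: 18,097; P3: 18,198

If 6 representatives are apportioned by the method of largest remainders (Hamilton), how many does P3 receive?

The standard divisor is 82936/6 ≈ 13822.667.
Standard quotas: P1 3.3742, P2 1.3092, P3 1.3165.
Lower quotas: P1 3, P2 1, P3 1 (sum 5, leaving 1 seat).
Remainders in descending order: P1 0.3742, P3 0.3165, P2 0.3092.
Largest remainder: P1 receives the extra seat.
P3 receives 1.

1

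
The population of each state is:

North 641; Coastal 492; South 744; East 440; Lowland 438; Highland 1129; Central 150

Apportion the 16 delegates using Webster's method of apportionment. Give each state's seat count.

North=2; Coastal=2; South=3; East=2; Lowland=2; Highland=4; Central=1

Standard divisor 4034/16 ≈ 252.125; standard quotas: North 2.542, Coastal 1.951, South 2.951, East 1.745, Lowland 1.737, Highland 4.478, Central 0.595.
Rounding to the nearest integer gives 3, 2, 3, 2, 2, 4, 1 = 17 seats, so the divisor must be adjusted.
With modified divisor 270: modified quotas North 2.374, Coastal 1.822, South 2.756, East 1.630, Lowland 1.622, Highland 4.181, Central 0.556.
Rounding to the nearest integer: North 2, Coastal 2, South 3, East 2, Lowland 2, Highland 4, Central 1 (total 16).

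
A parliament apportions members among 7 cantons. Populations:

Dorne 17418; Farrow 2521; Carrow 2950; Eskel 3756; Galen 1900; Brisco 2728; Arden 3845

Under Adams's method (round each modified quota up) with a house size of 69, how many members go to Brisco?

Standard divisor 35118/69 ≈ 508.957; standard quotas: Dorne 34.223, Farrow 4.953, Carrow 5.796, Eskel 7.380, Galen 3.733, Brisco 5.360, Arden 7.555.
Rounding up gives 35, 5, 6, 8, 4, 6, 8 = 72 seats, so the divisor must be adjusted.
With modified divisor 540: modified quotas Dorne 32.256, Farrow 4.669, Carrow 5.463, Eskel 6.956, Galen 3.519, Brisco 5.052, Arden 7.120.
Rounding up: Dorne 33, Farrow 5, Carrow 6, Eskel 7, Galen 4, Brisco 6, Arden 8 (total 69).
Brisco receives 6.

6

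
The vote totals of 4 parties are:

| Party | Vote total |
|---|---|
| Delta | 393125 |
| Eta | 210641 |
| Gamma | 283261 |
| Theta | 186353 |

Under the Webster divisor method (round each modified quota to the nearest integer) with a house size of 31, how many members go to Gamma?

8

Standard divisor 1073380/31 ≈ 34625.161; standard quotas: Delta 11.354, Eta 6.083, Gamma 8.181, Theta 5.382.
Rounding to the nearest integer gives 11, 6, 8, 5 = 30 seats, so the divisor must be adjusted.
With modified divisor 34030: modified quotas Delta 11.552, Eta 6.190, Gamma 8.324, Theta 5.476.
Rounding to the nearest integer: Delta 12, Eta 6, Gamma 8, Theta 5 (total 31).
Gamma receives 8.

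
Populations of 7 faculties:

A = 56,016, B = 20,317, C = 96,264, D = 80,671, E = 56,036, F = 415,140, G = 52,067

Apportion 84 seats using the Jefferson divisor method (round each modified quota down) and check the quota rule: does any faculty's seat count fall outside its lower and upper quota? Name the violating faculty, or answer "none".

F

Standard quotas: A 6.060, B 2.198, C 10.413, D 8.727, E 6.062, F 44.908, G 5.632.
Jefferson allocation: A 6, B 2, C 10, D 9, E 6, F 46, G 5.
F has quota 44.908 (lower 44, upper 45) but receives 46 — outside the quota interval.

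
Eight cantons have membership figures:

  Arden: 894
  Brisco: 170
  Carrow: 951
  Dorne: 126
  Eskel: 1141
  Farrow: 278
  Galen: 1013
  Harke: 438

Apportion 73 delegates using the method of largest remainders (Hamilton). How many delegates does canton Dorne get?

Standard divisor: 5011 ÷ 73 ≈ 68.644.
Standard quotas: Arden 13.024, Brisco 2.477, Carrow 13.854, Dorne 1.836, Eskel 16.622, Farrow 4.050, Galen 14.757, Harke 6.381.
Lower quotas: Arden 13, Brisco 2, Carrow 13, Dorne 1, Eskel 16, Farrow 4, Galen 14, Harke 6 (sum 69, leaving 4 seats).
Remainders in descending order: Carrow 0.854, Dorne 0.836, Galen 0.757, Eskel 0.622, Brisco 0.477, Harke 0.381, Farrow 0.050, Arden 0.024.
The surplus seats go to Carrow, Dorne, Galen, Eskel.
Dorne receives 2.

2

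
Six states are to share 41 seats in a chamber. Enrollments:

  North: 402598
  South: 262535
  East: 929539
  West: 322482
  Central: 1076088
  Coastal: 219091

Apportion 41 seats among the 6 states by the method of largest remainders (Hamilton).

North=5, South=3, East=12, West=4, Central=14, Coastal=3

Total 3212333; standard divisor 3212333/41 ≈ 78349.585.
Standard quotas: North 5.1385, South 3.3508, East 11.8640, West 4.1159, Central 13.7344, Coastal 2.7963.
Lower quotas: North 5, South 3, East 11, West 4, Central 13, Coastal 2 (sum 38, leaving 3 seats).
Remainders in descending order: East 0.8640, Coastal 0.7963, Central 0.7344, South 0.3508, North 0.1385, West 0.1159.
Largest remainders: East, Coastal, Central receive the extra seats.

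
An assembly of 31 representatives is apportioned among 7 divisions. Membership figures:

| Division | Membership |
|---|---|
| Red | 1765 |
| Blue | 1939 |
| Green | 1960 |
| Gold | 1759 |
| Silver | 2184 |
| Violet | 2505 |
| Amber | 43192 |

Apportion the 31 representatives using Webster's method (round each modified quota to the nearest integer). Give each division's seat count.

Red: 1, Blue: 1, Green: 1, Gold: 1, Silver: 1, Violet: 1, Amber: 25

Standard divisor 55304/31 ≈ 1784; standard quotas: Red 0.989, Blue 1.087, Green 1.099, Gold 0.986, Silver 1.224, Violet 1.404, Amber 24.211.
Rounding to the nearest integer gives 1, 1, 1, 1, 1, 1, 24 = 30 seats, so the divisor must be adjusted.
With modified divisor 1700: modified quotas Red 1.038, Blue 1.141, Green 1.153, Gold 1.035, Silver 1.285, Violet 1.474, Amber 25.407.
Rounding to the nearest integer: Red 1, Blue 1, Green 1, Gold 1, Silver 1, Violet 1, Amber 25 (total 31).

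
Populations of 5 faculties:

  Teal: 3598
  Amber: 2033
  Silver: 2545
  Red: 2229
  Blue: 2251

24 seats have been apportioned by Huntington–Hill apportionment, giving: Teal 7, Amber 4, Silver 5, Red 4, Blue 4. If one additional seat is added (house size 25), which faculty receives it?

Priority for the next seat is population ÷ (√(s·(s+1))).
Priorities: Teal 480.803, Amber 454.593, Silver 464.651, Red 498.420, Blue 503.339.
Highest priority: Blue.

Blue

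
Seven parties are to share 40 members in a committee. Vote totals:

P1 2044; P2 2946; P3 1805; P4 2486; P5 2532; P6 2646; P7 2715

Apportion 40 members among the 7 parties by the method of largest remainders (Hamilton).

The standard divisor is 17174/40 ≈ 429.35.
Standard quotas: P1 4.761, P2 6.862, P3 4.204, P4 5.790, P5 5.897, P6 6.163, P7 6.324.
Lower quotas: P1 4, P2 6, P3 4, P4 5, P5 5, P6 6, P7 6 (sum 36, leaving 4 seats).
Remainders in descending order: P5 0.897, P2 0.862, P4 0.790, P1 0.761, P7 0.324, P3 0.204, P6 0.163.
Largest remainders: P5, P2, P4, P1 receive the extra seats.

P1: 5; P2: 7; P3: 4; P4: 6; P5: 6; P6: 6; P7: 6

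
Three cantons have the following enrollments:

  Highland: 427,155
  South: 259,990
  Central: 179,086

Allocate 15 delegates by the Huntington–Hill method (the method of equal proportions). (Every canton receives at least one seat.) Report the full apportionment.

Highland 7; South 5; Central 3

With divisor 57608: modified quotas Highland 7.415, South 4.513, Central 3.109.
Geometric-mean thresholds: Highland √(7·8)=7.483, South √(4·5)=4.472, Central √(3·4)=3.464.
Each quota rounded against its threshold gives Highland 7, South 5, Central 3 (total 15).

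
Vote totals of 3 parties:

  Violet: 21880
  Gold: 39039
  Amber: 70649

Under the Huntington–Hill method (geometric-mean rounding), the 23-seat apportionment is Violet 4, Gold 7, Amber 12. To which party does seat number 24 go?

Priority for the next seat is population ÷ (√(s·(s+1))).
Priorities: Violet 4892.517, Gold 5216.806, Amber 5656.447.
Highest priority: Amber.

Amber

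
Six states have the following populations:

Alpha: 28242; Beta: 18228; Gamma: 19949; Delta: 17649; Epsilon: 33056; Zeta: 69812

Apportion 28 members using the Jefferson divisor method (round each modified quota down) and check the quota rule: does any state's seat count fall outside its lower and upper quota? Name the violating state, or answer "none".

none

Standard quotas: Alpha 4.230, Beta 2.730, Gamma 2.988, Delta 2.644, Epsilon 4.951, Zeta 10.457.
Jefferson allocation: Alpha 4, Beta 3, Gamma 3, Delta 2, Epsilon 5, Zeta 11.
Every allocation lies between the lower and upper quota.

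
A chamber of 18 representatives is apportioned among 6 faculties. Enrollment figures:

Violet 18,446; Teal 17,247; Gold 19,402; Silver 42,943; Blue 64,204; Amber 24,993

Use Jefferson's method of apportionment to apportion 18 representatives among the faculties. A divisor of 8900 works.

Violet: 2; Teal: 1; Gold: 2; Silver: 4; Blue: 7; Amber: 2

With modified divisor 8900: modified quotas Violet 2.073, Teal 1.938, Gold 2.180, Silver 4.825, Blue 7.214, Amber 2.808.
Rounding down: Violet 2, Teal 1, Gold 2, Silver 4, Blue 7, Amber 2 (total 18).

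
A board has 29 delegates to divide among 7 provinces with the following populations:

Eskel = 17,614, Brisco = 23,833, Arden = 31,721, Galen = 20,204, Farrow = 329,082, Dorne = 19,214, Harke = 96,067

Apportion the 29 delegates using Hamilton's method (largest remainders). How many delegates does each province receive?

Total 537735; standard divisor 537735/29 ≈ 18542.586.
Standard quotas: Eskel 0.9499, Brisco 1.2853, Arden 1.7107, Galen 1.0896, Farrow 17.7474, Dorne 1.0362, Harke 5.1809.
Lower quotas: Eskel 0, Brisco 1, Arden 1, Galen 1, Farrow 17, Dorne 1, Harke 5 (sum 26, leaving 3 seats).
Remainders in descending order: Eskel 0.9499, Farrow 0.7474, Arden 0.7107, Brisco 0.2853, Harke 0.1809, Galen 0.0896, Dorne 0.0362.
The surplus seats go to Eskel, Farrow, Arden.

Eskel: 1, Brisco: 1, Arden: 2, Galen: 1, Farrow: 18, Dorne: 1, Harke: 5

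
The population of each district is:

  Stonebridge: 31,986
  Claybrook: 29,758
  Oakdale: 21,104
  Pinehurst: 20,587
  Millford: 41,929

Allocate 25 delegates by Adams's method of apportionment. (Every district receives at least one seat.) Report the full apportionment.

Stonebridge=5; Claybrook=5; Oakdale=4; Pinehurst=4; Millford=7

Standard divisor 145364/25 ≈ 5814.56; standard quotas: Stonebridge 5.501, Claybrook 5.118, Oakdale 3.630, Pinehurst 3.541, Millford 7.211.
Rounding up gives 6, 6, 4, 4, 8 = 28 seats, so the divisor must be adjusted.
With modified divisor 6600: modified quotas Stonebridge 4.846, Claybrook 4.509, Oakdale 3.198, Pinehurst 3.119, Millford 6.353.
Rounding up: Stonebridge 5, Claybrook 5, Oakdale 4, Pinehurst 4, Millford 7 (total 25).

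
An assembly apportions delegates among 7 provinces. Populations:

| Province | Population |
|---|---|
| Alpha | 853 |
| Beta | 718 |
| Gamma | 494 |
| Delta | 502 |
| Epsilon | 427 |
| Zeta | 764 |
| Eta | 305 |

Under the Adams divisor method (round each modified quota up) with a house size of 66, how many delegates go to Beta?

Standard divisor 4063/66 ≈ 61.561; standard quotas: Alpha 13.856, Beta 11.663, Gamma 8.025, Delta 8.155, Epsilon 6.936, Zeta 12.411, Eta 4.954.
Rounding up gives 14, 12, 9, 9, 7, 13, 5 = 69 seats, so the divisor must be adjusted.
With modified divisor 64: modified quotas Alpha 13.328, Beta 11.219, Gamma 7.719, Delta 7.844, Epsilon 6.672, Zeta 11.938, Eta 4.766.
Rounding up: Alpha 14, Beta 12, Gamma 8, Delta 8, Epsilon 7, Zeta 12, Eta 5 (total 66).
Beta receives 12.

12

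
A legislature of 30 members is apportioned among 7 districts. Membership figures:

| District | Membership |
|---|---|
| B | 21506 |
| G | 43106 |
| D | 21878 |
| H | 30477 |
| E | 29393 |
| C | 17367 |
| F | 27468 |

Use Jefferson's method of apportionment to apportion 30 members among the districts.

B 3; G 7; D 3; H 5; E 5; C 3; F 4

Standard divisor 191195/30 ≈ 6373.167; standard quotas: B 3.374, G 6.764, D 3.433, H 4.782, E 4.612, C 2.725, F 4.310.
Rounding down gives 3, 6, 3, 4, 4, 2, 4 = 26 seats, so the divisor must be adjusted.
With modified divisor 5600: modified quotas B 3.840, G 7.697, D 3.907, H 5.442, E 5.249, C 3.101, F 4.905.
Rounding down: B 3, G 7, D 3, H 5, E 5, C 3, F 4 (total 30).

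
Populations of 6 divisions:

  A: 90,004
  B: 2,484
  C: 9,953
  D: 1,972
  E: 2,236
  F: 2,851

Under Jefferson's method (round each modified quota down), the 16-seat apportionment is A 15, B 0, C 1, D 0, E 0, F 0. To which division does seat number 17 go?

Priority for the next seat is population ÷ (current seats + 1).
Priorities: A 5625.250, B 2484.000, C 4976.500, D 1972.000, E 2236.000, F 2851.000.
Highest priority: A.

A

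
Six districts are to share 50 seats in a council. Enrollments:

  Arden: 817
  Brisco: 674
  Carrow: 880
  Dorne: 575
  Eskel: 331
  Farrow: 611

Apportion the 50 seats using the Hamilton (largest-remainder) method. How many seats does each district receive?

Standard divisor: 3888 ÷ 50 ≈ 77.76.
Standard quotas: Arden 10.507, Brisco 8.668, Carrow 11.317, Dorne 7.395, Eskel 4.257, Farrow 7.858.
Lower quotas: Arden 10, Brisco 8, Carrow 11, Dorne 7, Eskel 4, Farrow 7 (sum 47, leaving 3 seats).
Remainders in descending order: Farrow 0.858, Brisco 0.668, Arden 0.507, Dorne 0.395, Carrow 0.317, Eskel 0.257.
The surplus seats go to Farrow, Brisco, Arden.

Arden=11, Brisco=9, Carrow=11, Dorne=7, Eskel=4, Farrow=8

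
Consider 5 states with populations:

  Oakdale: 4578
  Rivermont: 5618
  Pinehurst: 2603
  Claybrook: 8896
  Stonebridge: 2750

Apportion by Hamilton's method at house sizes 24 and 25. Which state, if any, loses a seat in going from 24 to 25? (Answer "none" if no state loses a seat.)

At 24 seats: Oakdale 4, Rivermont 5, Pinehurst 3, Claybrook 9, Stonebridge 3.
At 25 seats: Oakdale 5, Rivermont 6, Pinehurst 2, Claybrook 9, Stonebridge 3.
Pinehurst drops from 3 to 2.

Pinehurst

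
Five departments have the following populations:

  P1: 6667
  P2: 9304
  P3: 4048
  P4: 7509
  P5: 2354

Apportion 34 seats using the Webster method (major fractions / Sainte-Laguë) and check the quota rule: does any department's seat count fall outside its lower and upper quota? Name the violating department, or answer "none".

none

Standard quotas: P1 7.586, P2 10.586, P3 4.606, P4 8.544, P5 2.678.
Webster allocation: P1 8, P2 10, P3 5, P4 8, P5 3.
Every allocation lies between the lower and upper quota.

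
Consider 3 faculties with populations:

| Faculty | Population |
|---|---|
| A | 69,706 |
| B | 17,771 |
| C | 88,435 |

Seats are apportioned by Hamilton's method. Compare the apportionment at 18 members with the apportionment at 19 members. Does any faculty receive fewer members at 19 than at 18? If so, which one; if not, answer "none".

none

At 18 seats: A 7, B 2, C 9.
At 19 seats: A 7, B 2, C 10.
No faculty's allocation decreased.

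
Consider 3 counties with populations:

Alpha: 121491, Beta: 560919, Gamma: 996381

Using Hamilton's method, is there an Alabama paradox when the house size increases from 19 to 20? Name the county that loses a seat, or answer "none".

At 19 seats: Alpha 2, Beta 6, Gamma 11.
At 20 seats: Alpha 1, Beta 7, Gamma 12.
Alpha drops from 2 to 1.

Alpha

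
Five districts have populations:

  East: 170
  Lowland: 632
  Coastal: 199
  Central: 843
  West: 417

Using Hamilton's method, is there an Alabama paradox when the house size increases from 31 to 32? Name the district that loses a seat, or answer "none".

none

At 31 seats: East 2, Lowland 9, Coastal 3, Central 11, West 6.
At 32 seats: East 2, Lowland 9, Coastal 3, Central 12, West 6.
No district's allocation decreased.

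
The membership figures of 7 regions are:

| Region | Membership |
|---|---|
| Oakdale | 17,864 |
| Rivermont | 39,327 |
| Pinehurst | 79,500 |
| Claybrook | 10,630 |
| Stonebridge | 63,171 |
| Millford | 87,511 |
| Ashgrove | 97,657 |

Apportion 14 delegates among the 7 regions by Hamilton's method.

Standard divisor: 395660 ÷ 14 ≈ 28261.429.
Standard quotas: Oakdale 0.6321, Rivermont 1.3915, Pinehurst 2.8130, Claybrook 0.3761, Stonebridge 2.2352, Millford 3.0965, Ashgrove 3.4555.
Lower quotas: Oakdale 0, Rivermont 1, Pinehurst 2, Claybrook 0, Stonebridge 2, Millford 3, Ashgrove 3 (sum 11, leaving 3 seats).
Remainders in descending order: Pinehurst 0.8130, Oakdale 0.6321, Ashgrove 0.4555, Rivermont 0.3915, Claybrook 0.3761, Stonebridge 0.2352, Millford 0.0965.
Largest remainders: Pinehurst, Oakdale, Ashgrove receive the extra seats.

Oakdale: 1, Rivermont: 1, Pinehurst: 3, Claybrook: 0, Stonebridge: 2, Millford: 3, Ashgrove: 4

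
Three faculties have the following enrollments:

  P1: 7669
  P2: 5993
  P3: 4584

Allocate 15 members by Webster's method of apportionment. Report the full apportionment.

Standard divisor 18246/15 ≈ 1216.4; standard quotas: P1 6.305, P2 4.927, P3 3.768.
Rounding to the nearest integer gives P1 6, P2 5, P3 4 — total 15, matching the house size, so no adjustment is needed.

P1: 6; P2: 5; P3: 4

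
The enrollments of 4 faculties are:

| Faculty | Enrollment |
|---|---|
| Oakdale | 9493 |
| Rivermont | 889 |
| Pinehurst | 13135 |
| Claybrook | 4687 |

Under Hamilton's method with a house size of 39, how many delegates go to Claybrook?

The standard divisor is 28204/39 ≈ 723.179.
Standard quotas: Oakdale 13.1268, Rivermont 1.2293, Pinehurst 18.1628, Claybrook 6.4811.
Lower quotas: Oakdale 13, Rivermont 1, Pinehurst 18, Claybrook 6 (sum 38, leaving 1 seat).
Remainders in descending order: Claybrook 0.4811, Rivermont 0.2293, Pinehurst 0.1628, Oakdale 0.1268.
Largest remainder: Claybrook receives the extra seat.
Claybrook receives 7.

7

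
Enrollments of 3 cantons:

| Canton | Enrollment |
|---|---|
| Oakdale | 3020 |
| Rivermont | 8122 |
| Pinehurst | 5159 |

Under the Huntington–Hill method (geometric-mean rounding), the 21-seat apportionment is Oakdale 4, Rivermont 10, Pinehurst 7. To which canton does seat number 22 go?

Rivermont

Priority for the next seat is population ÷ (√(s·(s+1))).
Priorities: Oakdale 675.293, Rivermont 774.402, Pinehurst 689.400.
Highest priority: Rivermont.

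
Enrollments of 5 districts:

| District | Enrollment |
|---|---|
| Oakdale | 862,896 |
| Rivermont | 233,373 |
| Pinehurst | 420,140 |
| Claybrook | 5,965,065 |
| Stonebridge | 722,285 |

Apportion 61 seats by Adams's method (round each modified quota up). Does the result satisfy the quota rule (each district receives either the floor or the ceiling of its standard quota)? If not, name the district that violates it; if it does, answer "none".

Standard quotas: Oakdale 6.416, Rivermont 1.735, Pinehurst 3.124, Claybrook 44.354, Stonebridge 5.371.
Adams allocation: Oakdale 7, Rivermont 2, Pinehurst 3, Claybrook 43, Stonebridge 6.
Claybrook has quota 44.354 (lower 44, upper 45) but receives 43 — outside the quota interval.

Claybrook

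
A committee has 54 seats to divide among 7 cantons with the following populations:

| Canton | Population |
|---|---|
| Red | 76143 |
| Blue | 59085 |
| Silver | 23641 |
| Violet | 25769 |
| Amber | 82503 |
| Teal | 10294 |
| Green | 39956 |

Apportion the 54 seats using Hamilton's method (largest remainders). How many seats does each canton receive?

Total 317391; standard divisor 317391/54 ≈ 5877.611.
Standard quotas: Red 12.9548, Blue 10.0526, Silver 4.0222, Violet 4.3843, Amber 14.0368, Teal 1.7514, Green 6.7980.
Lower quotas: Red 12, Blue 10, Silver 4, Violet 4, Amber 14, Teal 1, Green 6 (sum 51, leaving 3 seats).
Remainders in descending order: Red 0.9548, Green 0.7980, Teal 0.7514, Violet 0.3843, Blue 0.0526, Amber 0.0368, Silver 0.0222.
The surplus seats go to Red, Green, Teal.

Red=13, Blue=10, Silver=4, Violet=4, Amber=14, Teal=2, Green=7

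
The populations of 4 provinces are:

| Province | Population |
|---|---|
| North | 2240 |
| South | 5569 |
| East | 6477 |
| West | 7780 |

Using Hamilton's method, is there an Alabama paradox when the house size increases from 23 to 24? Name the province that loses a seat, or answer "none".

none

At 23 seats: North 2, South 6, East 7, West 8.
At 24 seats: North 2, South 6, East 7, West 9.
No province's allocation decreased.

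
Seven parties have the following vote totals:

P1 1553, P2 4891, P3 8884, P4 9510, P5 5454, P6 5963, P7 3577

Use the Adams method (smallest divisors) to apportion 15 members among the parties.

P1=1, P2=2, P3=3, P4=3, P5=2, P6=2, P7=2

Standard divisor 39832/15 ≈ 2655.467; standard quotas: P1 0.585, P2 1.842, P3 3.346, P4 3.581, P5 2.054, P6 2.246, P7 1.347.
Rounding up gives 1, 2, 4, 4, 3, 3, 2 = 19 seats, so the divisor must be adjusted.
With modified divisor 3400: modified quotas P1 0.457, P2 1.439, P3 2.613, P4 2.797, P5 1.604, P6 1.754, P7 1.052.
Rounding up: P1 1, P2 2, P3 3, P4 3, P5 2, P6 2, P7 2 (total 15).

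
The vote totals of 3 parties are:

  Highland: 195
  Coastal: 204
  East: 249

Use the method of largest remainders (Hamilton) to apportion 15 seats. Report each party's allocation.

The standard divisor is 648/15 ≈ 43.2.
Standard quotas: Highland 4.514, Coastal 4.722, East 5.764.
Lower quotas: Highland 4, Coastal 4, East 5 (sum 13, leaving 2 seats).
Remainders in descending order: East 0.764, Coastal 0.722, Highland 0.514.
The surplus seats go to East, Coastal.

Highland=4; Coastal=5; East=6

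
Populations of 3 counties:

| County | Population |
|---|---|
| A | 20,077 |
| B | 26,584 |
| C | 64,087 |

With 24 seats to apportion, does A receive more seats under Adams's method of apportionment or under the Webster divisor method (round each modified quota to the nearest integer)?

Adams: A 5, B 6, C 13.
Webster: A 4, B 6, C 14.
A gets 5 under Adams and 4 under Webster.

Adams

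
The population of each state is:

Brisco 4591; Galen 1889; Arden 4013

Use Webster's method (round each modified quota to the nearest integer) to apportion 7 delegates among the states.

Brisco: 3, Galen: 1, Arden: 3

Standard divisor 10493/7 ≈ 1499; standard quotas: Brisco 3.063, Galen 1.260, Arden 2.677.
Rounding to the nearest integer gives Brisco 3, Galen 1, Arden 3 — total 7, matching the house size, so no adjustment is needed.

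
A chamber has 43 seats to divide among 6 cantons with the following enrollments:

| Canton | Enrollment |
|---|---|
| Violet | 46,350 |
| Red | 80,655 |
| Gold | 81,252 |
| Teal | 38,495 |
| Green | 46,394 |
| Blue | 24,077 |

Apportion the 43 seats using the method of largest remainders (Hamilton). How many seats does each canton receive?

Violet: 6, Red: 11, Gold: 11, Teal: 5, Green: 7, Blue: 3

Standard divisor: 317223 ÷ 43 ≈ 7377.279.
Standard quotas: Violet 6.2828, Red 10.9329, Gold 11.0138, Teal 5.2180, Green 6.2888, Blue 3.2637.
Lower quotas: Violet 6, Red 10, Gold 11, Teal 5, Green 6, Blue 3 (sum 41, leaving 2 seats).
Remainders in descending order: Red 0.9329, Green 0.2888, Violet 0.2828, Blue 0.2637, Teal 0.2180, Gold 0.0138.
Largest remainders: Red, Green receive the extra seats.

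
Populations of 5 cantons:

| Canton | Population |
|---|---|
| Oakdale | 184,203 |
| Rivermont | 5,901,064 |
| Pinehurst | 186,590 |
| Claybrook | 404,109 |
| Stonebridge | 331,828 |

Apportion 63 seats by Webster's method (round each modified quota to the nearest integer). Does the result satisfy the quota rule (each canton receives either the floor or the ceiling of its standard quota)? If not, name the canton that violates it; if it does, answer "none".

Standard quotas: Oakdale 1.656, Rivermont 53.051, Pinehurst 1.677, Claybrook 3.633, Stonebridge 2.983.
Webster allocation: Oakdale 2, Rivermont 52, Pinehurst 2, Claybrook 4, Stonebridge 3.
Rivermont has quota 53.051 (lower 53, upper 54) but receives 52 — outside the quota interval.

Rivermont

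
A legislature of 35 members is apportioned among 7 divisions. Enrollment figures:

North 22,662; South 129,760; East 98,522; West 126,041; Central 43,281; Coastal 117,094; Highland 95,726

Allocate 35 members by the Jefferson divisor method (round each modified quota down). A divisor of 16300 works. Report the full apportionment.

North 1, South 7, East 6, West 7, Central 2, Coastal 7, Highland 5

With modified divisor 16300: modified quotas North 1.390, South 7.961, East 6.044, West 7.733, Central 2.655, Coastal 7.184, Highland 5.873.
Rounding down: North 1, South 7, East 6, West 7, Central 2, Coastal 7, Highland 5 (total 35).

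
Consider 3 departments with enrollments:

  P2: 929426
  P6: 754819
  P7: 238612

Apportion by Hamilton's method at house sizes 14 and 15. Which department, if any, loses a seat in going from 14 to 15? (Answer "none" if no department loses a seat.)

none

At 14 seats: P2 7, P6 5, P7 2.
At 15 seats: P2 7, P6 6, P7 2.
No department's allocation decreased.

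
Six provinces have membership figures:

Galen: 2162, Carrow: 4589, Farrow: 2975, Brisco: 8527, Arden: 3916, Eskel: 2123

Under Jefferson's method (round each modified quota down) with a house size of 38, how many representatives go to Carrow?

7

Standard divisor 24292/38 ≈ 639.263; standard quotas: Galen 3.382, Carrow 7.179, Farrow 4.654, Brisco 13.339, Arden 6.126, Eskel 3.321.
Rounding down gives 3, 7, 4, 13, 6, 3 = 36 seats, so the divisor must be adjusted.
With modified divisor 580: modified quotas Galen 3.728, Carrow 7.912, Farrow 5.129, Brisco 14.702, Arden 6.752, Eskel 3.660.
Rounding down: Galen 3, Carrow 7, Farrow 5, Brisco 14, Arden 6, Eskel 3 (total 38).
Carrow receives 7.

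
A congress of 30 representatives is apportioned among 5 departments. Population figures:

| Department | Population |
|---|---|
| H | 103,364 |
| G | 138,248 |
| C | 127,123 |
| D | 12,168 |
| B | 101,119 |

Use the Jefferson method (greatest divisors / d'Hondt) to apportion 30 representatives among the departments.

Standard divisor 482022/30 ≈ 16067.4; standard quotas: H 6.433, G 8.604, C 7.912, D 0.757, B 6.293.
Rounding down gives 6, 8, 7, 0, 6 = 27 seats, so the divisor must be adjusted.
With modified divisor 14600: modified quotas H 7.080, G 9.469, C 8.707, D 0.833, B 6.926.
Rounding down: H 7, G 9, C 8, D 0, B 6 (total 30).

H 7; G 9; C 8; D 0; B 6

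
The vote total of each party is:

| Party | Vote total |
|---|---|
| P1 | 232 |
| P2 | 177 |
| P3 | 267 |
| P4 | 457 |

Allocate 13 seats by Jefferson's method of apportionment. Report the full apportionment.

Standard divisor 1133/13 ≈ 87.154; standard quotas: P1 2.662, P2 2.031, P3 3.064, P4 5.244.
Rounding down gives 2, 2, 3, 5 = 12 seats, so the divisor must be adjusted.
With modified divisor 76.8: modified quotas P1 3.021, P2 2.305, P3 3.477, P4 5.951.
Rounding down: P1 3, P2 2, P3 3, P4 5 (total 13).

P1 3, P2 2, P3 3, P4 5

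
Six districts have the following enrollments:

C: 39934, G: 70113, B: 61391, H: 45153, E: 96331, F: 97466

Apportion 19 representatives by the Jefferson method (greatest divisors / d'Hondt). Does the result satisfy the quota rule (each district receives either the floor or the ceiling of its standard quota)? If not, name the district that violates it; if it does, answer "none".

Standard quotas: C 1.849, G 3.246, B 2.842, H 2.090, E 4.460, F 4.512.
Jefferson allocation: C 2, G 3, B 3, H 2, E 4, F 5.
Every allocation lies between the lower and upper quota.

none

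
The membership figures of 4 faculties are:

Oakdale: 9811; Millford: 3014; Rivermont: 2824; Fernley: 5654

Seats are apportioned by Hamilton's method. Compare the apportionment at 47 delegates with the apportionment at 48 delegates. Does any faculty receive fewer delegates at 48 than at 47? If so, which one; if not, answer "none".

At 47 seats: Oakdale 22, Millford 7, Rivermont 6, Fernley 12.
At 48 seats: Oakdale 22, Millford 7, Rivermont 6, Fernley 13.
No faculty's allocation decreased.

none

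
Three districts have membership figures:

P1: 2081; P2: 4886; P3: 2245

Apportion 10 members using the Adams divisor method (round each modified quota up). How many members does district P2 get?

5

Standard divisor 9212/10 ≈ 921.2; standard quotas: P1 2.259, P2 5.304, P3 2.437.
Rounding up gives 3, 6, 3 = 12 seats, so the divisor must be adjusted.
With modified divisor 1100: modified quotas P1 1.892, P2 4.442, P3 2.041.
Rounding up: P1 2, P2 5, P3 3 (total 10).
P2 receives 5.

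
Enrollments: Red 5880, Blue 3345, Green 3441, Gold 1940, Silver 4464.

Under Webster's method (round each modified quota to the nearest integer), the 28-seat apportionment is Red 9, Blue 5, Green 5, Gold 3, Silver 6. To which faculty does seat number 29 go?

Priority for the next seat is population ÷ (current seats + 0.5).
Priorities: Red 618.947, Blue 608.182, Green 625.636, Gold 554.286, Silver 686.769.
Highest priority: Silver.

Silver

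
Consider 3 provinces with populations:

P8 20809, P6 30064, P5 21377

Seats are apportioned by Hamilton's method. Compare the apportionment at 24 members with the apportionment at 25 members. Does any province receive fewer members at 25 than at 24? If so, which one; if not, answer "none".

none

At 24 seats: P8 7, P6 10, P5 7.
At 25 seats: P8 7, P6 11, P5 7.
No province's allocation decreased.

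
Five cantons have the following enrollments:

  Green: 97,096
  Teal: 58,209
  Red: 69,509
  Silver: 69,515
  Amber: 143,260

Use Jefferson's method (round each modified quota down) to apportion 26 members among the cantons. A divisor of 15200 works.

With modified divisor 15200: modified quotas Green 6.388, Teal 3.830, Red 4.573, Silver 4.573, Amber 9.425.
Rounding down: Green 6, Teal 3, Red 4, Silver 4, Amber 9 (total 26).

Green: 6; Teal: 3; Red: 4; Silver: 4; Amber: 9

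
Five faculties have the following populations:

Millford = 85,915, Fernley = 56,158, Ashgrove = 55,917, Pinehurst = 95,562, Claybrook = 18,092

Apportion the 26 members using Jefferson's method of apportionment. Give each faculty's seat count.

Standard divisor 311644/26 ≈ 11986.308; standard quotas: Millford 7.168, Fernley 4.685, Ashgrove 4.665, Pinehurst 7.973, Claybrook 1.509.
Rounding down gives 7, 4, 4, 7, 1 = 23 seats, so the divisor must be adjusted.
With modified divisor 11000: modified quotas Millford 7.810, Fernley 5.105, Ashgrove 5.083, Pinehurst 8.687, Claybrook 1.645.
Rounding down: Millford 7, Fernley 5, Ashgrove 5, Pinehurst 8, Claybrook 1 (total 26).

Millford 7, Fernley 5, Ashgrove 5, Pinehurst 8, Claybrook 1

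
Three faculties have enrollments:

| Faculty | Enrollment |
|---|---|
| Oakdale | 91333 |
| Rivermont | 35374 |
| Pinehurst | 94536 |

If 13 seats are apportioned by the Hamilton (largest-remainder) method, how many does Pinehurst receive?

Standard divisor: 221243 ÷ 13 ≈ 17018.692.
Standard quotas: Oakdale 5.3666, Rivermont 2.0785, Pinehurst 5.5548.
Lower quotas: Oakdale 5, Rivermont 2, Pinehurst 5 (sum 12, leaving 1 seat).
Remainders in descending order: Pinehurst 0.5548, Oakdale 0.3666, Rivermont 0.0785.
Largest remainder: Pinehurst receives the extra seat.
Pinehurst receives 6.

6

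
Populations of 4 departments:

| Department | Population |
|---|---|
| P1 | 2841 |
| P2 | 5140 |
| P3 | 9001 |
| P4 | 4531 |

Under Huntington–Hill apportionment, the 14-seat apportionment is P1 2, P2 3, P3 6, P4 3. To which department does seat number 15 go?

P2

Priority for the next seat is population ÷ (√(s·(s+1))).
Priorities: P1 1159.833, P2 1483.790, P3 1388.884, P4 1307.987.
Highest priority: P2.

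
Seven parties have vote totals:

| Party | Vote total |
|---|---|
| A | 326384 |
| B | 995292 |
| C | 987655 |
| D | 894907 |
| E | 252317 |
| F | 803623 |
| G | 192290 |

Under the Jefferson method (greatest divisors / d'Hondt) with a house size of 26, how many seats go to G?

Standard divisor 4452468/26 ≈ 171248.769; standard quotas: A 1.906, B 5.812, C 5.767, D 5.226, E 1.473, F 4.693, G 1.123.
Rounding down gives 1, 5, 5, 5, 1, 4, 1 = 22 seats, so the divisor must be adjusted.
With modified divisor 154900: modified quotas A 2.107, B 6.425, C 6.376, D 5.777, E 1.629, F 5.188, G 1.241.
Rounding down: A 2, B 6, C 6, D 5, E 1, F 5, G 1 (total 26).
G receives 1.

1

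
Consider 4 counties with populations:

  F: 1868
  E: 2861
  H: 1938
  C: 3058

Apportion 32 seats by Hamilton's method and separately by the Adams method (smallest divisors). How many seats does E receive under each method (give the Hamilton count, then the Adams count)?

Hamilton: F 6, E 10, H 6, C 10.
Adams: F 6, E 9, H 7, C 10.
E gets 10 under Hamilton and 9 under Adams.

10 and 9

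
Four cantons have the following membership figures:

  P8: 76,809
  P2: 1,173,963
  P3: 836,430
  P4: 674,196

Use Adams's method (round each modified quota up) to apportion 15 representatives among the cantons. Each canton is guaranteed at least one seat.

P8: 1, P2: 6, P3: 4, P4: 4

Standard divisor 2761398/15 ≈ 184093.2; standard quotas: P8 0.417, P2 6.377, P3 4.544, P4 3.662.
Rounding up gives 1, 7, 5, 4 = 17 seats, so the divisor must be adjusted.
With modified divisor 216900: modified quotas P8 0.354, P2 5.412, P3 3.856, P4 3.108.
Rounding up: P8 1, P2 6, P3 4, P4 4 (total 15).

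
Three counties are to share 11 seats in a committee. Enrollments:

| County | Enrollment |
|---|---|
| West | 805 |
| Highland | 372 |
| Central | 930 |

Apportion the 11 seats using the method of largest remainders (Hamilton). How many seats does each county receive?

West 4, Highland 2, Central 5

Standard divisor: 2107 ÷ 11 ≈ 191.545.
Standard quotas: West 4.203, Highland 1.942, Central 4.855.
Lower quotas: West 4, Highland 1, Central 4 (sum 9, leaving 2 seats).
Remainders in descending order: Highland 0.942, Central 0.855, West 0.203.
Largest remainders: Highland, Central receive the extra seats.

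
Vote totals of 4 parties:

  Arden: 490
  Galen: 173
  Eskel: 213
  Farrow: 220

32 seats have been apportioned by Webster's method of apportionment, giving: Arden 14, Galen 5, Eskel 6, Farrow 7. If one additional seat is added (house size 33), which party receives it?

Arden

Priority for the next seat is population ÷ (current seats + 0.5).
Priorities: Arden 33.793, Galen 31.455, Eskel 32.769, Farrow 29.333.
Highest priority: Arden.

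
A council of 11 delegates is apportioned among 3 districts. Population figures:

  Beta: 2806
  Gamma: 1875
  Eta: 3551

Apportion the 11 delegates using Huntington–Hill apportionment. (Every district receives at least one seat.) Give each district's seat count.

With divisor 780: modified quotas Beta 3.597, Gamma 2.404, Eta 4.553.
Geometric-mean thresholds: Beta √(3·4)=3.464, Gamma √(2·3)=2.449, Eta √(4·5)=4.472.
Each quota rounded against its threshold gives Beta 4, Gamma 2, Eta 5 (total 11).

Beta 4, Gamma 2, Eta 5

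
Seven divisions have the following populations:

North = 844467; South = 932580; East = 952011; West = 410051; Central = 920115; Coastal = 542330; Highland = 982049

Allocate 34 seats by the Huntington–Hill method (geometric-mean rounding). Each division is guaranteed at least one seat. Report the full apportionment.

North: 5, South: 6, East: 6, West: 2, Central: 6, Coastal: 3, Highland: 6

With divisor 167696: modified quotas North 5.036, South 5.561, East 5.677, West 2.445, Central 5.487, Coastal 3.234, Highland 5.856.
Geometric-mean thresholds: North √(5·6)=5.477, South √(5·6)=5.477, East √(5·6)=5.477, West √(2·3)=2.449, Central √(5·6)=5.477, Coastal √(3·4)=3.464, Highland √(5·6)=5.477.
Each quota rounded against its threshold gives North 5, South 6, East 6, West 2, Central 6, Coastal 3, Highland 6 (total 34).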